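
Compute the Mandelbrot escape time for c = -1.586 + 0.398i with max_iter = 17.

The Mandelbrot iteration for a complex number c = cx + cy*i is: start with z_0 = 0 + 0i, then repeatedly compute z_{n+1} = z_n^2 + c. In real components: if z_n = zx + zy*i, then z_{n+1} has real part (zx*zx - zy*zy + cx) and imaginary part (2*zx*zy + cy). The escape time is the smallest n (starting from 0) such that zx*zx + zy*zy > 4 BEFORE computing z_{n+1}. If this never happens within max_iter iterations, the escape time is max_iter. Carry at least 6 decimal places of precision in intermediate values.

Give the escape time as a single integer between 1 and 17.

Answer: 4

Derivation:
z_0 = 0 + 0i, c = -1.5860 + 0.3980i
Iter 1: z = -1.5860 + 0.3980i, |z|^2 = 2.6738
Iter 2: z = 0.7710 + -0.8645i, |z|^2 = 1.3417
Iter 3: z = -1.7389 + -0.9350i, |z|^2 = 3.8978
Iter 4: z = 0.5634 + 3.6496i, |z|^2 = 13.6369
Escaped at iteration 4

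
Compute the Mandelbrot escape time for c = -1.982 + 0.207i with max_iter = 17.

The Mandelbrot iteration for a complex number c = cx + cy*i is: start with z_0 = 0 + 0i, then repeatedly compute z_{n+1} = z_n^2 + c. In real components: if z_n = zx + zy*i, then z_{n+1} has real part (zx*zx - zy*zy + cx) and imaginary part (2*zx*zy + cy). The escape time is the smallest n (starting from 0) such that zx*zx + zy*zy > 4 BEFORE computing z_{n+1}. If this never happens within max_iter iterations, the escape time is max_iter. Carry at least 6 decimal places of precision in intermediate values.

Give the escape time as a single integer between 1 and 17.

z_0 = 0 + 0i, c = -1.9820 + 0.2070i
Iter 1: z = -1.9820 + 0.2070i, |z|^2 = 3.9712
Iter 2: z = 1.9035 + -0.6135i, |z|^2 = 3.9997
Iter 3: z = 1.2648 + -2.1287i, |z|^2 = 6.1312
Escaped at iteration 3

Answer: 3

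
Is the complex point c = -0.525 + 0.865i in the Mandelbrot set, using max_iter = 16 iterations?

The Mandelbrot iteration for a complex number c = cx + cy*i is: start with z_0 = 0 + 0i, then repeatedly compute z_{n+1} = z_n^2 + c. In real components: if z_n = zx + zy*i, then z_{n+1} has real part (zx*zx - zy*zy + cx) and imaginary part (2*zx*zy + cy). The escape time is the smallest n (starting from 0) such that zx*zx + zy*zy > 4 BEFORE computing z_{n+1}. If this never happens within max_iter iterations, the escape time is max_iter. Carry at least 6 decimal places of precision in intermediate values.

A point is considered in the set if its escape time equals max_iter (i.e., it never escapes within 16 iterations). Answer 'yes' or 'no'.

z_0 = 0 + 0i, c = -0.5250 + 0.8650i
Iter 1: z = -0.5250 + 0.8650i, |z|^2 = 1.0238
Iter 2: z = -0.9976 + -0.0433i, |z|^2 = 0.9971
Iter 3: z = 0.4683 + 0.9513i, |z|^2 = 1.1243
Iter 4: z = -1.2106 + 1.7560i, |z|^2 = 4.5493
Escaped at iteration 4

Answer: no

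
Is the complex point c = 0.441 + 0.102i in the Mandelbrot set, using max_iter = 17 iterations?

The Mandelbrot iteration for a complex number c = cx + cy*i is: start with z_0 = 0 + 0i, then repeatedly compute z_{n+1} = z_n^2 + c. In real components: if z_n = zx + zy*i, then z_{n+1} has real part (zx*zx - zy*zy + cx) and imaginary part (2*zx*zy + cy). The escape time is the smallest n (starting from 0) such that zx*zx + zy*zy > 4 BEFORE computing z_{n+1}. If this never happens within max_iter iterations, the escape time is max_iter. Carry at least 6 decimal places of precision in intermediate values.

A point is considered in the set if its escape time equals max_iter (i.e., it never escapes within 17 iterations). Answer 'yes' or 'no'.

Answer: no

Derivation:
z_0 = 0 + 0i, c = 0.4410 + 0.1020i
Iter 1: z = 0.4410 + 0.1020i, |z|^2 = 0.2049
Iter 2: z = 0.6251 + 0.1920i, |z|^2 = 0.4276
Iter 3: z = 0.7949 + 0.3420i, |z|^2 = 0.7488
Iter 4: z = 0.9559 + 0.6457i, |z|^2 = 1.3306
Iter 5: z = 0.9378 + 1.3363i, |z|^2 = 2.6653
Iter 6: z = -0.4654 + 2.6084i, |z|^2 = 7.0205
Escaped at iteration 6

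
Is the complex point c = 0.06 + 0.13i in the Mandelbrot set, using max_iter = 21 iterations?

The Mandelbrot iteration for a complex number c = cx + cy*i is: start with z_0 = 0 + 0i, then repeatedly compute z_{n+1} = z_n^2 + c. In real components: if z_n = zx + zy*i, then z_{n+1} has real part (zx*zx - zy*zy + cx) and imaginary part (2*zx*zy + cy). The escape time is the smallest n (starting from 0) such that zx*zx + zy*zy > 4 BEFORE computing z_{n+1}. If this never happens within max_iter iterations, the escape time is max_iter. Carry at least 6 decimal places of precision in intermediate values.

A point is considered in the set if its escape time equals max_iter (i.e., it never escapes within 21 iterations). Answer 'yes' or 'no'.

z_0 = 0 + 0i, c = 0.0600 + 0.1300i
Iter 1: z = 0.0600 + 0.1300i, |z|^2 = 0.0205
Iter 2: z = 0.0467 + 0.1456i, |z|^2 = 0.0234
Iter 3: z = 0.0410 + 0.1436i, |z|^2 = 0.0223
Iter 4: z = 0.0411 + 0.1418i, |z|^2 = 0.0218
Iter 5: z = 0.0416 + 0.1416i, |z|^2 = 0.0218
Iter 6: z = 0.0417 + 0.1418i, |z|^2 = 0.0218
Iter 7: z = 0.0416 + 0.1418i, |z|^2 = 0.0218
Iter 8: z = 0.0416 + 0.1418i, |z|^2 = 0.0218
Iter 9: z = 0.0416 + 0.1418i, |z|^2 = 0.0218
Iter 10: z = 0.0416 + 0.1418i, |z|^2 = 0.0218
Iter 11: z = 0.0416 + 0.1418i, |z|^2 = 0.0218
Iter 12: z = 0.0416 + 0.1418i, |z|^2 = 0.0218
Iter 13: z = 0.0416 + 0.1418i, |z|^2 = 0.0218
Iter 14: z = 0.0416 + 0.1418i, |z|^2 = 0.0218
Iter 15: z = 0.0416 + 0.1418i, |z|^2 = 0.0218
Iter 16: z = 0.0416 + 0.1418i, |z|^2 = 0.0218
Iter 17: z = 0.0416 + 0.1418i, |z|^2 = 0.0218
Iter 18: z = 0.0416 + 0.1418i, |z|^2 = 0.0218
Iter 19: z = 0.0416 + 0.1418i, |z|^2 = 0.0218
Iter 20: z = 0.0416 + 0.1418i, |z|^2 = 0.0218
Did not escape in 21 iterations → in set

Answer: yes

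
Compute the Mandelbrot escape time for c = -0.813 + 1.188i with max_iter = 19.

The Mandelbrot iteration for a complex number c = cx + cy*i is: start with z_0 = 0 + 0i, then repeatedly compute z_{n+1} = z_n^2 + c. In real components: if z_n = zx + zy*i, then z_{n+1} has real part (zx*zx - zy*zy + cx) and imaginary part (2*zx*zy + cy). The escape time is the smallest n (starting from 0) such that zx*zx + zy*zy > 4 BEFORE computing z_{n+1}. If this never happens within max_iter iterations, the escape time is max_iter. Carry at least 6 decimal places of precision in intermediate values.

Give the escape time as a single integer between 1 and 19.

Answer: 3

Derivation:
z_0 = 0 + 0i, c = -0.8130 + 1.1880i
Iter 1: z = -0.8130 + 1.1880i, |z|^2 = 2.0723
Iter 2: z = -1.5634 + -0.7437i, |z|^2 = 2.9972
Iter 3: z = 1.0781 + 3.5133i, |z|^2 = 13.5057
Escaped at iteration 3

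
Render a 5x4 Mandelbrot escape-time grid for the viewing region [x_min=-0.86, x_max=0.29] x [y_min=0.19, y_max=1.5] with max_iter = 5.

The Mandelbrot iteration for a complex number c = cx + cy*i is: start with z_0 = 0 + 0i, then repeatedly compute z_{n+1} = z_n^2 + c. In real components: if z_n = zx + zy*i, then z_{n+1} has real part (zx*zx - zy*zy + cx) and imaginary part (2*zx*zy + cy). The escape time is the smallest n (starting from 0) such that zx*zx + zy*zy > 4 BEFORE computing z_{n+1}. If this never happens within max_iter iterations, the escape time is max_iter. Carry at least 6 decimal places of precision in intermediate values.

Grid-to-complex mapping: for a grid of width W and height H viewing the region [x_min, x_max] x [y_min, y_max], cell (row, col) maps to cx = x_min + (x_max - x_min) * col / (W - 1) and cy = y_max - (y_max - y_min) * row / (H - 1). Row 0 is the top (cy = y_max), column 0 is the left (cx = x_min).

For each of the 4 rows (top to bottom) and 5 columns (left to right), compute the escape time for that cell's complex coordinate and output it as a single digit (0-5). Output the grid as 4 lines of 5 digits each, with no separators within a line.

Answer: 22222
34553
55555
55555

Derivation:
(row=0, col=0): c = -0.8600 + 1.5000i → escape time 2
(row=0, col=1): c = -0.5725 + 1.5000i → escape time 2
(row=0, col=2): c = -0.2850 + 1.5000i → escape time 2
(row=0, col=3): c = 0.0025 + 1.5000i → escape time 2
(row=0, col=4): c = 0.2900 + 1.5000i → escape time 2
(row=1, col=0): c = -0.8600 + 1.0633i → escape time 3
(row=1, col=1): c = -0.5725 + 1.0633i → escape time 4
(row=1, col=2): c = -0.2850 + 1.0633i → escape time 5
(row=1, col=3): c = 0.0025 + 1.0633i → escape time 5
(row=1, col=4): c = 0.2900 + 1.0633i → escape time 3
(row=2, col=0): c = -0.8600 + 0.6267i → escape time 5
(row=2, col=1): c = -0.5725 + 0.6267i → escape time 5
(row=2, col=2): c = -0.2850 + 0.6267i → escape time 5
(row=2, col=3): c = 0.0025 + 0.6267i → escape time 5
(row=2, col=4): c = 0.2900 + 0.6267i → escape time 5
(row=3, col=0): c = -0.8600 + 0.1900i → escape time 5
(row=3, col=1): c = -0.5725 + 0.1900i → escape time 5
(row=3, col=2): c = -0.2850 + 0.1900i → escape time 5
(row=3, col=3): c = 0.0025 + 0.1900i → escape time 5
(row=3, col=4): c = 0.2900 + 0.1900i → escape time 5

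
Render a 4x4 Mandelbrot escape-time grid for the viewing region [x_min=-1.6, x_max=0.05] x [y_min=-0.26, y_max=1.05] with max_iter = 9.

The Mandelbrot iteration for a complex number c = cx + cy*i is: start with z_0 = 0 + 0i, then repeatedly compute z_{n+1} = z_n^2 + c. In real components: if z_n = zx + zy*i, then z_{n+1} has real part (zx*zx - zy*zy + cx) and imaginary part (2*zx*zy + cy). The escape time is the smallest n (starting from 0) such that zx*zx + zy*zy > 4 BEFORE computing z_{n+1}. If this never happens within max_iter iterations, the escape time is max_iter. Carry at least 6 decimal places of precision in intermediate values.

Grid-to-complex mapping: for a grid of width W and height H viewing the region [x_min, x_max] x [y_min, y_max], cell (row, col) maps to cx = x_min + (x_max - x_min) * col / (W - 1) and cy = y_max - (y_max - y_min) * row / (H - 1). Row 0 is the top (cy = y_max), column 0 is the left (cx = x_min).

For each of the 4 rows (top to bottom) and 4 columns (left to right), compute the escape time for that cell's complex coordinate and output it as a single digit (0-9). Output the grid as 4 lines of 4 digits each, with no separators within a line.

Answer: 2344
3499
5999
4999

Derivation:
(row=0, col=0): c = -1.6000 + 1.0500i → escape time 2
(row=0, col=1): c = -1.0500 + 1.0500i → escape time 3
(row=0, col=2): c = -0.5000 + 1.0500i → escape time 4
(row=0, col=3): c = 0.0500 + 1.0500i → escape time 4
(row=1, col=0): c = -1.6000 + 0.6133i → escape time 3
(row=1, col=1): c = -1.0500 + 0.6133i → escape time 4
(row=1, col=2): c = -0.5000 + 0.6133i → escape time 9
(row=1, col=3): c = 0.0500 + 0.6133i → escape time 9
(row=2, col=0): c = -1.6000 + 0.1767i → escape time 5
(row=2, col=1): c = -1.0500 + 0.1767i → escape time 9
(row=2, col=2): c = -0.5000 + 0.1767i → escape time 9
(row=2, col=3): c = 0.0500 + 0.1767i → escape time 9
(row=3, col=0): c = -1.6000 + -0.2600i → escape time 4
(row=3, col=1): c = -1.0500 + -0.2600i → escape time 9
(row=3, col=2): c = -0.5000 + -0.2600i → escape time 9
(row=3, col=3): c = 0.0500 + -0.2600i → escape time 9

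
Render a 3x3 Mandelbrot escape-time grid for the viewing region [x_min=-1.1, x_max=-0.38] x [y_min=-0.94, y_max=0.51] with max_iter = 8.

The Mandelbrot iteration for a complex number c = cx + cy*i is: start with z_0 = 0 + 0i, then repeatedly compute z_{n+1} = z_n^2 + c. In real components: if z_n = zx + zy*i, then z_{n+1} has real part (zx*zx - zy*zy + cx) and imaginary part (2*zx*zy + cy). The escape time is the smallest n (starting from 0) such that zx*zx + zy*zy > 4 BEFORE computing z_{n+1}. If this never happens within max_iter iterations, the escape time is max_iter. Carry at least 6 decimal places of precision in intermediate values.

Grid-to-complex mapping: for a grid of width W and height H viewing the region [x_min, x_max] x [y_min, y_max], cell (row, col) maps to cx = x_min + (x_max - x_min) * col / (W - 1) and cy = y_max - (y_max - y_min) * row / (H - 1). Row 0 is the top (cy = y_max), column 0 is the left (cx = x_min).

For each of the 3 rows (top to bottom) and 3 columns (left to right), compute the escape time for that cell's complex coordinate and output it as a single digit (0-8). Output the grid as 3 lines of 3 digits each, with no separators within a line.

Answer: 568
888
345

Derivation:
(row=0, col=0): c = -1.1000 + 0.5100i → escape time 5
(row=0, col=1): c = -0.7400 + 0.5100i → escape time 6
(row=0, col=2): c = -0.3800 + 0.5100i → escape time 8
(row=1, col=0): c = -1.1000 + -0.2150i → escape time 8
(row=1, col=1): c = -0.7400 + -0.2150i → escape time 8
(row=1, col=2): c = -0.3800 + -0.2150i → escape time 8
(row=2, col=0): c = -1.1000 + -0.9400i → escape time 3
(row=2, col=1): c = -0.7400 + -0.9400i → escape time 4
(row=2, col=2): c = -0.3800 + -0.9400i → escape time 5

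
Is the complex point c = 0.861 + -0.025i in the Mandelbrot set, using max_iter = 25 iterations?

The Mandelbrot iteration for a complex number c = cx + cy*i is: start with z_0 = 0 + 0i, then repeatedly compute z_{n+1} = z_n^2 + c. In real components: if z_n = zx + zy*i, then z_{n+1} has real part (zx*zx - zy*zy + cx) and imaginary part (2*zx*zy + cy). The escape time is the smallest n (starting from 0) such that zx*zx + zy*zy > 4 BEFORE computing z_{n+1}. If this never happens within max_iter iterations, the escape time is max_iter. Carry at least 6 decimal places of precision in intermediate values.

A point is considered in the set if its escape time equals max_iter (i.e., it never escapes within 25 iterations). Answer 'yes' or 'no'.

z_0 = 0 + 0i, c = 0.8610 + -0.0250i
Iter 1: z = 0.8610 + -0.0250i, |z|^2 = 0.7419
Iter 2: z = 1.6017 + -0.0680i, |z|^2 = 2.5701
Iter 3: z = 3.4218 + -0.2430i, |z|^2 = 11.7678
Escaped at iteration 3

Answer: no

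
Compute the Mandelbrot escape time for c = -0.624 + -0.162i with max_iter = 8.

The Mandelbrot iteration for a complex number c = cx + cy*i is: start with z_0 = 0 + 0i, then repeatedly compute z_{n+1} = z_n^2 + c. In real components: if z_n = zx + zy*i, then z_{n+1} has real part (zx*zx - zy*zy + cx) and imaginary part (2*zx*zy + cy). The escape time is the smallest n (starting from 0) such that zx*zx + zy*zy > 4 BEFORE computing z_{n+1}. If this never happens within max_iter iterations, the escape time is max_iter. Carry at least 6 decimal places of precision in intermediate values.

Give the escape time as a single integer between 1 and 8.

Answer: 8

Derivation:
z_0 = 0 + 0i, c = -0.6240 + -0.1620i
Iter 1: z = -0.6240 + -0.1620i, |z|^2 = 0.4156
Iter 2: z = -0.2609 + 0.0402i, |z|^2 = 0.0697
Iter 3: z = -0.5576 + -0.1830i, |z|^2 = 0.3444
Iter 4: z = -0.3466 + 0.0420i, |z|^2 = 0.1219
Iter 5: z = -0.5056 + -0.1911i, |z|^2 = 0.2922
Iter 6: z = -0.4049 + 0.0313i, |z|^2 = 0.1649
Iter 7: z = -0.4611 + -0.1873i, |z|^2 = 0.2477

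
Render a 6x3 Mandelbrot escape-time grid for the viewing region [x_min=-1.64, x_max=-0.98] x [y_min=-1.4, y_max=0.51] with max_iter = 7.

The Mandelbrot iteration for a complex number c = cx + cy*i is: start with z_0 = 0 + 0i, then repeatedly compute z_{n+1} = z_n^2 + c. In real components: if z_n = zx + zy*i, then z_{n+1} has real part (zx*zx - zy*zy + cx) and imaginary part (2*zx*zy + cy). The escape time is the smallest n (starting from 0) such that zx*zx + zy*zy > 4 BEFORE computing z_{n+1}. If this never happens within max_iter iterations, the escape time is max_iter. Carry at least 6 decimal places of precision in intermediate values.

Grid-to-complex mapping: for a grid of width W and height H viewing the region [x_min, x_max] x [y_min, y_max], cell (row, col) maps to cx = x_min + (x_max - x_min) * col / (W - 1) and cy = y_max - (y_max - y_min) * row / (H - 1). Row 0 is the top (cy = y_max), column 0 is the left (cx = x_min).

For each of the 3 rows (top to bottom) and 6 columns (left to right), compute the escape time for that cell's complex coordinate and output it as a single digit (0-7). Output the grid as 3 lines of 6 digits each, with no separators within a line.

(row=0, col=0): c = -1.6400 + 0.5100i → escape time 3
(row=0, col=1): c = -1.5080 + 0.5100i → escape time 3
(row=0, col=2): c = -1.3760 + 0.5100i → escape time 3
(row=0, col=3): c = -1.2440 + 0.5100i → escape time 4
(row=0, col=4): c = -1.1120 + 0.5100i → escape time 5
(row=0, col=5): c = -0.9800 + 0.5100i → escape time 5
(row=1, col=0): c = -1.6400 + -0.4450i → escape time 3
(row=1, col=1): c = -1.5080 + -0.4450i → escape time 3
(row=1, col=2): c = -1.3760 + -0.4450i → escape time 4
(row=1, col=3): c = -1.2440 + -0.4450i → escape time 6
(row=1, col=4): c = -1.1120 + -0.4450i → escape time 6
(row=1, col=5): c = -0.9800 + -0.4450i → escape time 5
(row=2, col=0): c = -1.6400 + -1.4000i → escape time 1
(row=2, col=1): c = -1.5080 + -1.4000i → escape time 1
(row=2, col=2): c = -1.3760 + -1.4000i → escape time 2
(row=2, col=3): c = -1.2440 + -1.4000i → escape time 2
(row=2, col=4): c = -1.1120 + -1.4000i → escape time 2
(row=2, col=5): c = -0.9800 + -1.4000i → escape time 2

Answer: 333455
334665
112222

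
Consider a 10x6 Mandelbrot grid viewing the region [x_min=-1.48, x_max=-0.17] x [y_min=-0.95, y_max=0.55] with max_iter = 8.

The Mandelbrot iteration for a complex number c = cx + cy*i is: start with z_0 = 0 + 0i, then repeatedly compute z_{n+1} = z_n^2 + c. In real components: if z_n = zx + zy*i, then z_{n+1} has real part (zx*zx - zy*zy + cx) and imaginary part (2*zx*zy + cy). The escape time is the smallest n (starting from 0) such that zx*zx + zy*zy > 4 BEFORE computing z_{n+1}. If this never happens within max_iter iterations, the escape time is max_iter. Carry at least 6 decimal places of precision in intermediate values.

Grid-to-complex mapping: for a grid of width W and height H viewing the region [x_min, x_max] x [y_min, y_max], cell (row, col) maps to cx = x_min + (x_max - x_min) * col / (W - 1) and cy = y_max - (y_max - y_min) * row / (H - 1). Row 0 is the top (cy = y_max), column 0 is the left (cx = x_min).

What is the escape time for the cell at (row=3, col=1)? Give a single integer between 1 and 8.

z_0 = 0 + 0i, c = -1.3344 + -0.3500i
Iter 1: z = -1.3344 + -0.3500i, |z|^2 = 1.9032
Iter 2: z = 0.3238 + 0.5841i, |z|^2 = 0.4460
Iter 3: z = -1.5708 + 0.0283i, |z|^2 = 2.4682
Iter 4: z = 1.1321 + -0.4388i, |z|^2 = 1.4743
Iter 5: z = -0.2453 + -1.3436i, |z|^2 = 1.8653
Iter 6: z = -3.0794 + 0.3091i, |z|^2 = 9.5785
Escaped at iteration 6

Answer: 6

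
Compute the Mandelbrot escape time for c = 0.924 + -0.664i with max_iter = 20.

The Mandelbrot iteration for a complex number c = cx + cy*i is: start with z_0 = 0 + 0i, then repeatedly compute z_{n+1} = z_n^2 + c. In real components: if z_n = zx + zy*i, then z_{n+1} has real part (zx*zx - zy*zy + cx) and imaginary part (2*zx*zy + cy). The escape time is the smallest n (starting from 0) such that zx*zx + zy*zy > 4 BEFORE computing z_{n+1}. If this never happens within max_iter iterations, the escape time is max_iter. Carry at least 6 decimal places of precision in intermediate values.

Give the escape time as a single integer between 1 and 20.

z_0 = 0 + 0i, c = 0.9240 + -0.6640i
Iter 1: z = 0.9240 + -0.6640i, |z|^2 = 1.2947
Iter 2: z = 1.3369 + -1.8911i, |z|^2 = 5.3634
Escaped at iteration 2

Answer: 2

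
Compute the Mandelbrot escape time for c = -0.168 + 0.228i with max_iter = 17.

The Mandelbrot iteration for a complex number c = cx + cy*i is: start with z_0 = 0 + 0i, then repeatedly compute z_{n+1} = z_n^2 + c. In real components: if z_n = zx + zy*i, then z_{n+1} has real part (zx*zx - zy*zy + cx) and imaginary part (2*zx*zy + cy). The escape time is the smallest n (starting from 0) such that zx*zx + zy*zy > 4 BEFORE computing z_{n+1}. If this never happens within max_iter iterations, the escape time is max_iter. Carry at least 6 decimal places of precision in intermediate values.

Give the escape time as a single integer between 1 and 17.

z_0 = 0 + 0i, c = -0.1680 + 0.2280i
Iter 1: z = -0.1680 + 0.2280i, |z|^2 = 0.0802
Iter 2: z = -0.1918 + 0.1514i, |z|^2 = 0.0597
Iter 3: z = -0.1541 + 0.1699i, |z|^2 = 0.0526
Iter 4: z = -0.1731 + 0.1756i, |z|^2 = 0.0608
Iter 5: z = -0.1689 + 0.1672i, |z|^2 = 0.0565
Iter 6: z = -0.1674 + 0.1715i, |z|^2 = 0.0575
Iter 7: z = -0.1694 + 0.1706i, |z|^2 = 0.0578
Iter 8: z = -0.1684 + 0.1702i, |z|^2 = 0.0573
Iter 9: z = -0.1686 + 0.1707i, |z|^2 = 0.0576
Iter 10: z = -0.1687 + 0.1704i, |z|^2 = 0.0575
Iter 11: z = -0.1686 + 0.1705i, |z|^2 = 0.0575
Iter 12: z = -0.1686 + 0.1705i, |z|^2 = 0.0575
Iter 13: z = -0.1686 + 0.1705i, |z|^2 = 0.0575
Iter 14: z = -0.1686 + 0.1705i, |z|^2 = 0.0575
Iter 15: z = -0.1686 + 0.1705i, |z|^2 = 0.0575
Iter 16: z = -0.1686 + 0.1705i, |z|^2 = 0.0575

Answer: 17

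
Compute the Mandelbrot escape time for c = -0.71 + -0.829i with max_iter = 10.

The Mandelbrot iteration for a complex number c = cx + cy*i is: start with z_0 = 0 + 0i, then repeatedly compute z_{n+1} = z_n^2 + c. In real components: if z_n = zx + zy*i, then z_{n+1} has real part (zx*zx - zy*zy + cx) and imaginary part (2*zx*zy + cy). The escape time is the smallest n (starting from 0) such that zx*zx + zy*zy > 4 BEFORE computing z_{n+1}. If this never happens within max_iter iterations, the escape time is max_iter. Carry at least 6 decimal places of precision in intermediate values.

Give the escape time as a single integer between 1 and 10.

z_0 = 0 + 0i, c = -0.7100 + -0.8290i
Iter 1: z = -0.7100 + -0.8290i, |z|^2 = 1.1913
Iter 2: z = -0.8931 + 0.3482i, |z|^2 = 0.9189
Iter 3: z = -0.0335 + -1.4509i, |z|^2 = 2.1064
Iter 4: z = -2.8141 + -0.7317i, |z|^2 = 8.4547
Escaped at iteration 4

Answer: 4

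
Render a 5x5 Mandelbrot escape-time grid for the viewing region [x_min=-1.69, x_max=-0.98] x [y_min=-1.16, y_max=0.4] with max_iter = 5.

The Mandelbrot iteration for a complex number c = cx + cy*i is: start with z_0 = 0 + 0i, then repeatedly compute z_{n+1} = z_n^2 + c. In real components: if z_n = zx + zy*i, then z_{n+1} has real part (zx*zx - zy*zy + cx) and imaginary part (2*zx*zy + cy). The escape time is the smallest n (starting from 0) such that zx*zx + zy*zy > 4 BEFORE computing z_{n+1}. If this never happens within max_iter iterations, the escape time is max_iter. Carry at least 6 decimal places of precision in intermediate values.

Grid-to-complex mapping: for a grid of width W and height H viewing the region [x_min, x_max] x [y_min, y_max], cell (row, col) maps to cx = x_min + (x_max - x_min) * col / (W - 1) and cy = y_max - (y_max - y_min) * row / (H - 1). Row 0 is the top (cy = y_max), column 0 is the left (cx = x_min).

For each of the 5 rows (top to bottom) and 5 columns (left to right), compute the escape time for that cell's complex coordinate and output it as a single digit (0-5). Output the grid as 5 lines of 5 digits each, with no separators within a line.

(row=0, col=0): c = -1.6900 + 0.4000i → escape time 3
(row=0, col=1): c = -1.5125 + 0.4000i → escape time 4
(row=0, col=2): c = -1.3350 + 0.4000i → escape time 5
(row=0, col=3): c = -1.1575 + 0.4000i → escape time 5
(row=0, col=4): c = -0.9800 + 0.4000i → escape time 5
(row=1, col=0): c = -1.6900 + 0.0100i → escape time 5
(row=1, col=1): c = -1.5125 + 0.0100i → escape time 5
(row=1, col=2): c = -1.3350 + 0.0100i → escape time 5
(row=1, col=3): c = -1.1575 + 0.0100i → escape time 5
(row=1, col=4): c = -0.9800 + 0.0100i → escape time 5
(row=2, col=0): c = -1.6900 + -0.3800i → escape time 3
(row=2, col=1): c = -1.5125 + -0.3800i → escape time 4
(row=2, col=2): c = -1.3350 + -0.3800i → escape time 5
(row=2, col=3): c = -1.1575 + -0.3800i → escape time 5
(row=2, col=4): c = -0.9800 + -0.3800i → escape time 5
(row=3, col=0): c = -1.6900 + -0.7700i → escape time 3
(row=3, col=1): c = -1.5125 + -0.7700i → escape time 3
(row=3, col=2): c = -1.3350 + -0.7700i → escape time 3
(row=3, col=3): c = -1.1575 + -0.7700i → escape time 3
(row=3, col=4): c = -0.9800 + -0.7700i → escape time 3
(row=4, col=0): c = -1.6900 + -1.1600i → escape time 1
(row=4, col=1): c = -1.5125 + -1.1600i → escape time 2
(row=4, col=2): c = -1.3350 + -1.1600i → escape time 2
(row=4, col=3): c = -1.1575 + -1.1600i → escape time 3
(row=4, col=4): c = -0.9800 + -1.1600i → escape time 3

Answer: 34555
55555
34555
33333
12233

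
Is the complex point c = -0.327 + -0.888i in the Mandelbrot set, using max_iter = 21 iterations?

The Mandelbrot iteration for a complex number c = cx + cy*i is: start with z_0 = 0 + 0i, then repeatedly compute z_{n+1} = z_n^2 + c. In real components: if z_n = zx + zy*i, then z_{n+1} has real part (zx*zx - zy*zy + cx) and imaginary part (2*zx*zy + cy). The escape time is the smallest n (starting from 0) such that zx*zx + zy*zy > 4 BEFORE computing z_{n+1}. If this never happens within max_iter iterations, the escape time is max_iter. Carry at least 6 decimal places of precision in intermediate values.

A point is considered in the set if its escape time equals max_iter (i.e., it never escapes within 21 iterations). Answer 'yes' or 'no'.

Answer: no

Derivation:
z_0 = 0 + 0i, c = -0.3270 + -0.8880i
Iter 1: z = -0.3270 + -0.8880i, |z|^2 = 0.8955
Iter 2: z = -1.0086 + -0.3072i, |z|^2 = 1.1117
Iter 3: z = 0.5959 + -0.2682i, |z|^2 = 0.4270
Iter 4: z = -0.0438 + -1.2077i, |z|^2 = 1.4604
Iter 5: z = -1.7835 + -0.7821i, |z|^2 = 3.7926
Iter 6: z = 2.2422 + 1.9018i, |z|^2 = 8.6444
Escaped at iteration 6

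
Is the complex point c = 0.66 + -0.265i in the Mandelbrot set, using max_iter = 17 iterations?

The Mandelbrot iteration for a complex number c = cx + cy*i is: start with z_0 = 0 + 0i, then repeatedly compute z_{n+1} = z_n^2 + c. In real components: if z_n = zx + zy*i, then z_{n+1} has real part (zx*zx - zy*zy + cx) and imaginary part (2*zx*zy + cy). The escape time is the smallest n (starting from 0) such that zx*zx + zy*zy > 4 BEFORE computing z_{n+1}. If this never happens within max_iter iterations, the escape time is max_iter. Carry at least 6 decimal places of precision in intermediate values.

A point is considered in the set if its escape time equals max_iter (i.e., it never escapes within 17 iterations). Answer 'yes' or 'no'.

z_0 = 0 + 0i, c = 0.6600 + -0.2650i
Iter 1: z = 0.6600 + -0.2650i, |z|^2 = 0.5058
Iter 2: z = 1.0254 + -0.6148i, |z|^2 = 1.4294
Iter 3: z = 1.3334 + -1.5258i, |z|^2 = 4.1061
Escaped at iteration 3

Answer: no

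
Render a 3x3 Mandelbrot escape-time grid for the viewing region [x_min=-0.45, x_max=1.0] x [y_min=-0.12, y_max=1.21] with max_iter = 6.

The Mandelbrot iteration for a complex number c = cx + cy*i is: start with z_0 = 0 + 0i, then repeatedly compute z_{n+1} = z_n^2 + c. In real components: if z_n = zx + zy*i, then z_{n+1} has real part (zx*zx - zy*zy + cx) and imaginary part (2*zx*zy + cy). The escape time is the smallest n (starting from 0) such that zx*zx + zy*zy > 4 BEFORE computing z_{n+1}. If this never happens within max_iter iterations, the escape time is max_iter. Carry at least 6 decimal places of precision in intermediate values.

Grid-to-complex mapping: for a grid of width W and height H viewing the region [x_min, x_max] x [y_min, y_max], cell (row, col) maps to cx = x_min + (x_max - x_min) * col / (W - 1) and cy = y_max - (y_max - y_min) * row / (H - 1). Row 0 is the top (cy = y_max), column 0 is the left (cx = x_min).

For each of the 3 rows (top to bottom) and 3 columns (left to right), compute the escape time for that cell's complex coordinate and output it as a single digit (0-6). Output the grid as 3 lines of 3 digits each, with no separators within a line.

Answer: 322
662
662

Derivation:
(row=0, col=0): c = -0.4500 + 1.2100i → escape time 3
(row=0, col=1): c = 0.2750 + 1.2100i → escape time 2
(row=0, col=2): c = 1.0000 + 1.2100i → escape time 2
(row=1, col=0): c = -0.4500 + 0.5450i → escape time 6
(row=1, col=1): c = 0.2750 + 0.5450i → escape time 6
(row=1, col=2): c = 1.0000 + 0.5450i → escape time 2
(row=2, col=0): c = -0.4500 + -0.1200i → escape time 6
(row=2, col=1): c = 0.2750 + -0.1200i → escape time 6
(row=2, col=2): c = 1.0000 + -0.1200i → escape time 2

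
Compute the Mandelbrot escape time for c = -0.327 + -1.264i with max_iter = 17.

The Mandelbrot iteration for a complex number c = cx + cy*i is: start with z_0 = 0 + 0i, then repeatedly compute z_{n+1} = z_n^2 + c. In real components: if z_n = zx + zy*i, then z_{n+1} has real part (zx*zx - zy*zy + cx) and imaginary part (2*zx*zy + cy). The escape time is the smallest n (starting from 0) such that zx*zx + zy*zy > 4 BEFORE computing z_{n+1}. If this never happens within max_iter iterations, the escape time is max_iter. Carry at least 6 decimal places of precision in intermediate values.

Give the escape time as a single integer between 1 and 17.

z_0 = 0 + 0i, c = -0.3270 + -1.2640i
Iter 1: z = -0.3270 + -1.2640i, |z|^2 = 1.7046
Iter 2: z = -1.8178 + -0.4373i, |z|^2 = 3.4955
Iter 3: z = 2.7860 + 0.3260i, |z|^2 = 7.8681
Escaped at iteration 3

Answer: 3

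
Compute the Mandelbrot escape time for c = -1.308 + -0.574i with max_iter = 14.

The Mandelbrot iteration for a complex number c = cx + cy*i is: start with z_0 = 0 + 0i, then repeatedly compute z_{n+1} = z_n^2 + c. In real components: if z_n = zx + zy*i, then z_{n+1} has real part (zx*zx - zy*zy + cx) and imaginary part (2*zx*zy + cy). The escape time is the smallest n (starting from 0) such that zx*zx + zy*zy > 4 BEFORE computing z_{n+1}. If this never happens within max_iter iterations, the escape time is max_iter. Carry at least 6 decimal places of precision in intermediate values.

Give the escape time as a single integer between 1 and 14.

Answer: 3

Derivation:
z_0 = 0 + 0i, c = -1.3080 + -0.5740i
Iter 1: z = -1.3080 + -0.5740i, |z|^2 = 2.0403
Iter 2: z = 0.0734 + 0.9276i, |z|^2 = 0.8658
Iter 3: z = -2.1630 + -0.4379i, |z|^2 = 4.8704
Escaped at iteration 3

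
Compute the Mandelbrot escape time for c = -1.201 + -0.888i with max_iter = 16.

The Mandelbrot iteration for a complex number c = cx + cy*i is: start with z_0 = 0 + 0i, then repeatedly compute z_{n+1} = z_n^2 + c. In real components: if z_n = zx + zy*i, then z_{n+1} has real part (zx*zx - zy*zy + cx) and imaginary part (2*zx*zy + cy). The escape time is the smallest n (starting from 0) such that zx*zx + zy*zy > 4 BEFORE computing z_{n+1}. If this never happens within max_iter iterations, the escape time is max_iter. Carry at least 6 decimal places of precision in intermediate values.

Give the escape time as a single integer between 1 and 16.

Answer: 3

Derivation:
z_0 = 0 + 0i, c = -1.2010 + -0.8880i
Iter 1: z = -1.2010 + -0.8880i, |z|^2 = 2.2309
Iter 2: z = -0.5471 + 1.2450i, |z|^2 = 1.8493
Iter 3: z = -2.4516 + -2.2504i, |z|^2 = 11.0745
Escaped at iteration 3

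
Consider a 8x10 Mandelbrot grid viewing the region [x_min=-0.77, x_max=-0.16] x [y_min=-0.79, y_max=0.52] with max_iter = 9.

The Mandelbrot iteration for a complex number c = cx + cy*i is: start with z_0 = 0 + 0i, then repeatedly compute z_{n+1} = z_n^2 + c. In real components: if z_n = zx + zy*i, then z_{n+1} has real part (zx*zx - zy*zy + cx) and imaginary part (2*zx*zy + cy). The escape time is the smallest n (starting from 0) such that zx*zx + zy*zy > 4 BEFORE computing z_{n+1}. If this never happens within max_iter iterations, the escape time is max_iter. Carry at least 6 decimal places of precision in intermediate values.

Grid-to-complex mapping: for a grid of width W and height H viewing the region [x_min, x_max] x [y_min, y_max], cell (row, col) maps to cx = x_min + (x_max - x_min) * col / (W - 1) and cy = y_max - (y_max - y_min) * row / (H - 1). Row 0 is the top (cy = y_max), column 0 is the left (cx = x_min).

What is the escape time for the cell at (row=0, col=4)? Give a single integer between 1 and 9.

z_0 = 0 + 0i, c = -0.4214 + 0.5200i
Iter 1: z = -0.4214 + 0.5200i, |z|^2 = 0.4480
Iter 2: z = -0.5142 + 0.0817i, |z|^2 = 0.2711
Iter 3: z = -0.1637 + 0.4360i, |z|^2 = 0.2169
Iter 4: z = -0.5847 + 0.3773i, |z|^2 = 0.4842
Iter 5: z = -0.2219 + 0.0788i, |z|^2 = 0.0554
Iter 6: z = -0.3784 + 0.4850i, |z|^2 = 0.3784
Iter 7: z = -0.5135 + 0.1529i, |z|^2 = 0.2871
Iter 8: z = -0.1811 + 0.3629i, |z|^2 = 0.1645

Answer: 9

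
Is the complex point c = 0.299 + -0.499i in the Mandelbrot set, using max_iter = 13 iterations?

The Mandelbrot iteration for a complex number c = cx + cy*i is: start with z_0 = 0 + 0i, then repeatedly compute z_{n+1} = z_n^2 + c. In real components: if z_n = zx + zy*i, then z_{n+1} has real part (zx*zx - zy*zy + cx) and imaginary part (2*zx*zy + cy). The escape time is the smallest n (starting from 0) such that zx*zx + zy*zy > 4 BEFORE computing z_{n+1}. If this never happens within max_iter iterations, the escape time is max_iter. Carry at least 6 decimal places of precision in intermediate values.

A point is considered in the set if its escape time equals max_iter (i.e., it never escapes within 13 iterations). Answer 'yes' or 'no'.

z_0 = 0 + 0i, c = 0.2990 + -0.4990i
Iter 1: z = 0.2990 + -0.4990i, |z|^2 = 0.3384
Iter 2: z = 0.1394 + -0.7974i, |z|^2 = 0.6553
Iter 3: z = -0.3174 + -0.7213i, |z|^2 = 0.6211
Iter 4: z = -0.1205 + -0.0411i, |z|^2 = 0.0162
Iter 5: z = 0.3118 + -0.4891i, |z|^2 = 0.3365
Iter 6: z = 0.1570 + -0.8040i, |z|^2 = 0.6711
Iter 7: z = -0.3228 + -0.7515i, |z|^2 = 0.6690
Iter 8: z = -0.1616 + -0.0138i, |z|^2 = 0.0263
Iter 9: z = 0.3249 + -0.4945i, |z|^2 = 0.3501
Iter 10: z = 0.1600 + -0.8204i, |z|^2 = 0.6986
Iter 11: z = -0.3484 + -0.7615i, |z|^2 = 0.7013
Iter 12: z = -0.1595 + 0.0316i, |z|^2 = 0.0264
Did not escape in 13 iterations → in set

Answer: yes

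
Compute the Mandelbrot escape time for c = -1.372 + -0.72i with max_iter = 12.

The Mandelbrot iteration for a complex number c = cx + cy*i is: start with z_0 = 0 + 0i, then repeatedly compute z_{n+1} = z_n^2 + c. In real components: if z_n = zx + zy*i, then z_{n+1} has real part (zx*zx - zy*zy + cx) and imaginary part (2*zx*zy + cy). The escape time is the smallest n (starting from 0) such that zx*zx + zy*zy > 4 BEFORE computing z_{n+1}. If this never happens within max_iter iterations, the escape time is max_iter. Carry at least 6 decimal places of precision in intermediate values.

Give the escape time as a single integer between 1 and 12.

Answer: 3

Derivation:
z_0 = 0 + 0i, c = -1.3720 + -0.7200i
Iter 1: z = -1.3720 + -0.7200i, |z|^2 = 2.4008
Iter 2: z = -0.0080 + 1.2557i, |z|^2 = 1.5768
Iter 3: z = -2.9487 + -0.7401i, |z|^2 = 9.2424
Escaped at iteration 3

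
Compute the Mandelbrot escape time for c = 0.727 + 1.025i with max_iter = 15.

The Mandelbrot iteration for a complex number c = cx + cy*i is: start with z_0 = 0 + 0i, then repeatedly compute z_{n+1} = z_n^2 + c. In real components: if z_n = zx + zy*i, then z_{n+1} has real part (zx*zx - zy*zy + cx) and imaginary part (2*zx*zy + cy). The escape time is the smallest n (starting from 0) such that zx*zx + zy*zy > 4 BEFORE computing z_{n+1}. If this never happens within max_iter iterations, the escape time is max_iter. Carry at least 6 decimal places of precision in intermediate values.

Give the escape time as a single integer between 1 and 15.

z_0 = 0 + 0i, c = 0.7270 + 1.0250i
Iter 1: z = 0.7270 + 1.0250i, |z|^2 = 1.5792
Iter 2: z = 0.2049 + 2.5153i, |z|^2 = 6.3690
Escaped at iteration 2

Answer: 2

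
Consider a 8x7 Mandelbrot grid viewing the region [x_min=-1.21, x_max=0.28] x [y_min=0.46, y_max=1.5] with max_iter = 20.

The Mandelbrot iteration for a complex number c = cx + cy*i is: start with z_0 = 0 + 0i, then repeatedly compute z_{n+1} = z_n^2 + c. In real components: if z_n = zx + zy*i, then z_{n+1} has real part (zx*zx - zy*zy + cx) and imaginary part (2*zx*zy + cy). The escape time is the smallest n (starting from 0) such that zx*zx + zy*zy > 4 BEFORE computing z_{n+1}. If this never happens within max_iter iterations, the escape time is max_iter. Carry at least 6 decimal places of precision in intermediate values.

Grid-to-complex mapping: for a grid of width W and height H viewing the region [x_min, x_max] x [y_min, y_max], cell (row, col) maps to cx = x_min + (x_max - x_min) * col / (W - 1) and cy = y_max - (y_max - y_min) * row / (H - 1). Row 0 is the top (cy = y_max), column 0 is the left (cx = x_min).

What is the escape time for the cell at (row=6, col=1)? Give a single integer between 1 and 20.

z_0 = 0 + 0i, c = -0.9971 + 0.4600i
Iter 1: z = -0.9971 + 0.4600i, |z|^2 = 1.2059
Iter 2: z = -0.2144 + -0.4574i, |z|^2 = 0.2552
Iter 3: z = -1.1603 + 0.6562i, |z|^2 = 1.7769
Iter 4: z = -0.0813 + -1.0628i, |z|^2 = 1.1361
Iter 5: z = -2.1200 + 0.6328i, |z|^2 = 4.8948
Escaped at iteration 5

Answer: 5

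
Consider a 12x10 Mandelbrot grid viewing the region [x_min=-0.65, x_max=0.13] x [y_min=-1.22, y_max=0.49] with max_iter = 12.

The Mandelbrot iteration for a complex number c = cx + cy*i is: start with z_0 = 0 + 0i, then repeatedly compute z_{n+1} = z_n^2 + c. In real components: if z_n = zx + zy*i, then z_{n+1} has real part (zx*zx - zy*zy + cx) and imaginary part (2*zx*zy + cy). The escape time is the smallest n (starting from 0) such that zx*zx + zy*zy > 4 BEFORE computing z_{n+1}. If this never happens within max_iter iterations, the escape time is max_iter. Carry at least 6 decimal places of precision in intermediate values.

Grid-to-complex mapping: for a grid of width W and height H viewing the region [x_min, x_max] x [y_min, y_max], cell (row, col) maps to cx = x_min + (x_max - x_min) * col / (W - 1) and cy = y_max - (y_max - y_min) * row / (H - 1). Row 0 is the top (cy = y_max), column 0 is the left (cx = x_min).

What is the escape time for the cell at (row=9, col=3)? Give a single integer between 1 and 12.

Answer: 3

Derivation:
z_0 = 0 + 0i, c = -0.4373 + -1.2200i
Iter 1: z = -0.4373 + -1.2200i, |z|^2 = 1.6796
Iter 2: z = -1.7345 + -0.1531i, |z|^2 = 3.0318
Iter 3: z = 2.5477 + -0.6891i, |z|^2 = 6.9654
Escaped at iteration 3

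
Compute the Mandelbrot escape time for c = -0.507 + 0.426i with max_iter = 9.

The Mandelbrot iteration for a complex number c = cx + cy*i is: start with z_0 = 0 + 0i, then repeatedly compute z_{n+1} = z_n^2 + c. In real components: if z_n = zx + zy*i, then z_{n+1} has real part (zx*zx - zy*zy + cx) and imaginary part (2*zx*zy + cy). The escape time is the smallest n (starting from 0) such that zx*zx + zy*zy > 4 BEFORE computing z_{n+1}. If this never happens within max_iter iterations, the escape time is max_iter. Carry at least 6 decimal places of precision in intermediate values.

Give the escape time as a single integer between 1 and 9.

Answer: 9

Derivation:
z_0 = 0 + 0i, c = -0.5070 + 0.4260i
Iter 1: z = -0.5070 + 0.4260i, |z|^2 = 0.4385
Iter 2: z = -0.4314 + -0.0060i, |z|^2 = 0.1862
Iter 3: z = -0.3209 + 0.4311i, |z|^2 = 0.2889
Iter 4: z = -0.5899 + 0.1493i, |z|^2 = 0.3703
Iter 5: z = -0.1813 + 0.2499i, |z|^2 = 0.0953
Iter 6: z = -0.5366 + 0.3354i, |z|^2 = 0.4004
Iter 7: z = -0.3316 + 0.0661i, |z|^2 = 0.1143
Iter 8: z = -0.4014 + 0.3822i, |z|^2 = 0.3072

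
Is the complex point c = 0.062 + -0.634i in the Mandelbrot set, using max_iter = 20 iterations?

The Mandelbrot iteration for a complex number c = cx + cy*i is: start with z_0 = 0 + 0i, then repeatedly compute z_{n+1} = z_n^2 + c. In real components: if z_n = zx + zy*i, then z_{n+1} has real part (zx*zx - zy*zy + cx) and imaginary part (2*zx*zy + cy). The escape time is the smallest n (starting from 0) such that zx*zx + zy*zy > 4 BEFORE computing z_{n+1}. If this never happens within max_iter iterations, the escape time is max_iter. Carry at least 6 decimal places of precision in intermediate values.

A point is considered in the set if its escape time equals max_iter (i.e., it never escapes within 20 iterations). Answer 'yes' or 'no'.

z_0 = 0 + 0i, c = 0.0620 + -0.6340i
Iter 1: z = 0.0620 + -0.6340i, |z|^2 = 0.4058
Iter 2: z = -0.3361 + -0.7126i, |z|^2 = 0.6208
Iter 3: z = -0.3329 + -0.1550i, |z|^2 = 0.1348
Iter 4: z = 0.1488 + -0.5308i, |z|^2 = 0.3039
Iter 5: z = -0.1977 + -0.7920i, |z|^2 = 0.6663
Iter 6: z = -0.5261 + -0.3209i, |z|^2 = 0.3798
Iter 7: z = 0.2358 + -0.2963i, |z|^2 = 0.1434
Iter 8: z = 0.0298 + -0.7737i, |z|^2 = 0.5996
Iter 9: z = -0.5358 + -0.6801i, |z|^2 = 0.7496
Iter 10: z = -0.1135 + 0.0948i, |z|^2 = 0.0219
Iter 11: z = 0.0659 + -0.6555i, |z|^2 = 0.4341
Iter 12: z = -0.3634 + -0.7204i, |z|^2 = 0.6510
Iter 13: z = -0.3249 + -0.1105i, |z|^2 = 0.1178
Iter 14: z = 0.1554 + -0.5622i, |z|^2 = 0.3402
Iter 15: z = -0.2299 + -0.8087i, |z|^2 = 0.7069
Iter 16: z = -0.5391 + -0.2621i, |z|^2 = 0.3594
Iter 17: z = 0.2840 + -0.3514i, |z|^2 = 0.2041
Iter 18: z = 0.0192 + -0.8336i, |z|^2 = 0.6952
Iter 19: z = -0.6325 + -0.6659i, |z|^2 = 0.8435
Did not escape in 20 iterations → in set

Answer: yes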